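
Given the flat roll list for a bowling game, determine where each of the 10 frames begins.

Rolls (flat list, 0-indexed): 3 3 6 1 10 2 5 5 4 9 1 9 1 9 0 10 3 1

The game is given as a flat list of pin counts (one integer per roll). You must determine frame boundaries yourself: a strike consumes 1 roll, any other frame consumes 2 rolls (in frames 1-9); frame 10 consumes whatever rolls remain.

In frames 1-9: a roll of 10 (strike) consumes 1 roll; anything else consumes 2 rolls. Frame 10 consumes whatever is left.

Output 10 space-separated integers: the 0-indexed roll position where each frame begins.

Answer: 0 2 4 5 7 9 11 13 15 16

Derivation:
Frame 1 starts at roll index 0: rolls=3,3 (sum=6), consumes 2 rolls
Frame 2 starts at roll index 2: rolls=6,1 (sum=7), consumes 2 rolls
Frame 3 starts at roll index 4: roll=10 (strike), consumes 1 roll
Frame 4 starts at roll index 5: rolls=2,5 (sum=7), consumes 2 rolls
Frame 5 starts at roll index 7: rolls=5,4 (sum=9), consumes 2 rolls
Frame 6 starts at roll index 9: rolls=9,1 (sum=10), consumes 2 rolls
Frame 7 starts at roll index 11: rolls=9,1 (sum=10), consumes 2 rolls
Frame 8 starts at roll index 13: rolls=9,0 (sum=9), consumes 2 rolls
Frame 9 starts at roll index 15: roll=10 (strike), consumes 1 roll
Frame 10 starts at roll index 16: 2 remaining rolls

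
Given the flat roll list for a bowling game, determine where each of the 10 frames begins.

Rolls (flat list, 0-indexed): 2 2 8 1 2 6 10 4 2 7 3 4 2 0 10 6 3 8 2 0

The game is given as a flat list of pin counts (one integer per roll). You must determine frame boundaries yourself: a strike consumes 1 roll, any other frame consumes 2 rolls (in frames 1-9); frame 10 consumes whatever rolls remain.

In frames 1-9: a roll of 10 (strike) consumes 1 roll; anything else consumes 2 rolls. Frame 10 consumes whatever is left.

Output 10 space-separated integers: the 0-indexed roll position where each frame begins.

Answer: 0 2 4 6 7 9 11 13 15 17

Derivation:
Frame 1 starts at roll index 0: rolls=2,2 (sum=4), consumes 2 rolls
Frame 2 starts at roll index 2: rolls=8,1 (sum=9), consumes 2 rolls
Frame 3 starts at roll index 4: rolls=2,6 (sum=8), consumes 2 rolls
Frame 4 starts at roll index 6: roll=10 (strike), consumes 1 roll
Frame 5 starts at roll index 7: rolls=4,2 (sum=6), consumes 2 rolls
Frame 6 starts at roll index 9: rolls=7,3 (sum=10), consumes 2 rolls
Frame 7 starts at roll index 11: rolls=4,2 (sum=6), consumes 2 rolls
Frame 8 starts at roll index 13: rolls=0,10 (sum=10), consumes 2 rolls
Frame 9 starts at roll index 15: rolls=6,3 (sum=9), consumes 2 rolls
Frame 10 starts at roll index 17: 3 remaining rolls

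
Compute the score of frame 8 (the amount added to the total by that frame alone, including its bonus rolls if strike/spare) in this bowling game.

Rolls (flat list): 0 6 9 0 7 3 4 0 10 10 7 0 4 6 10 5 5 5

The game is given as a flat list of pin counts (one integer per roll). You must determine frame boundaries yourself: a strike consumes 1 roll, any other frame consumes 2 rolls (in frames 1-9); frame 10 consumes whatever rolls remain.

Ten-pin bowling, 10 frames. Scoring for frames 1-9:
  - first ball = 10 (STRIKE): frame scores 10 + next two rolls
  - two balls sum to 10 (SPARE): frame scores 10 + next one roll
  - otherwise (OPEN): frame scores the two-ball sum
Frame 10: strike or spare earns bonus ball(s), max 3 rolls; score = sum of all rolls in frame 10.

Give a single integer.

Frame 1: OPEN (0+6=6). Cumulative: 6
Frame 2: OPEN (9+0=9). Cumulative: 15
Frame 3: SPARE (7+3=10). 10 + next roll (4) = 14. Cumulative: 29
Frame 4: OPEN (4+0=4). Cumulative: 33
Frame 5: STRIKE. 10 + next two rolls (10+7) = 27. Cumulative: 60
Frame 6: STRIKE. 10 + next two rolls (7+0) = 17. Cumulative: 77
Frame 7: OPEN (7+0=7). Cumulative: 84
Frame 8: SPARE (4+6=10). 10 + next roll (10) = 20. Cumulative: 104
Frame 9: STRIKE. 10 + next two rolls (5+5) = 20. Cumulative: 124
Frame 10: SPARE. Sum of all frame-10 rolls (5+5+5) = 15. Cumulative: 139

Answer: 20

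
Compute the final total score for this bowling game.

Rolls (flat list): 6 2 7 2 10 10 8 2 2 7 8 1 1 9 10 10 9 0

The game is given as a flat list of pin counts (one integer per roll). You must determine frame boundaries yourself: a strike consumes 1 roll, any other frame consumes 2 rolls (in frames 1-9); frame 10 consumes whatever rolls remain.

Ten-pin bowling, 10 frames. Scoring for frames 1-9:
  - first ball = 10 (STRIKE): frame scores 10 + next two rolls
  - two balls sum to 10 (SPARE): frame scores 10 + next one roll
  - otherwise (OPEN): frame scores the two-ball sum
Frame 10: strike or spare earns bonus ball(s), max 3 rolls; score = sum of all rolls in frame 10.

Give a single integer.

Frame 1: OPEN (6+2=8). Cumulative: 8
Frame 2: OPEN (7+2=9). Cumulative: 17
Frame 3: STRIKE. 10 + next two rolls (10+8) = 28. Cumulative: 45
Frame 4: STRIKE. 10 + next two rolls (8+2) = 20. Cumulative: 65
Frame 5: SPARE (8+2=10). 10 + next roll (2) = 12. Cumulative: 77
Frame 6: OPEN (2+7=9). Cumulative: 86
Frame 7: OPEN (8+1=9). Cumulative: 95
Frame 8: SPARE (1+9=10). 10 + next roll (10) = 20. Cumulative: 115
Frame 9: STRIKE. 10 + next two rolls (10+9) = 29. Cumulative: 144
Frame 10: STRIKE. Sum of all frame-10 rolls (10+9+0) = 19. Cumulative: 163

Answer: 163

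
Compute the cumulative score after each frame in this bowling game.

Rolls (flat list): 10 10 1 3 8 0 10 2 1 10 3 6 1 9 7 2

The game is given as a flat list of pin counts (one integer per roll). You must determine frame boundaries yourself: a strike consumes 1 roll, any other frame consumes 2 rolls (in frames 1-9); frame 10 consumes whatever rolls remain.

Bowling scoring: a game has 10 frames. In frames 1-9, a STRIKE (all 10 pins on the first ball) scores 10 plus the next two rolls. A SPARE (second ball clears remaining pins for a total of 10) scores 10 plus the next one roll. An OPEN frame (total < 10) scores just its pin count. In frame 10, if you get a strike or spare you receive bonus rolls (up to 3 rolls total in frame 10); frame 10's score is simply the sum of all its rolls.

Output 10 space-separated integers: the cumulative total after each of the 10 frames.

Answer: 21 35 39 47 60 63 82 91 108 117

Derivation:
Frame 1: STRIKE. 10 + next two rolls (10+1) = 21. Cumulative: 21
Frame 2: STRIKE. 10 + next two rolls (1+3) = 14. Cumulative: 35
Frame 3: OPEN (1+3=4). Cumulative: 39
Frame 4: OPEN (8+0=8). Cumulative: 47
Frame 5: STRIKE. 10 + next two rolls (2+1) = 13. Cumulative: 60
Frame 6: OPEN (2+1=3). Cumulative: 63
Frame 7: STRIKE. 10 + next two rolls (3+6) = 19. Cumulative: 82
Frame 8: OPEN (3+6=9). Cumulative: 91
Frame 9: SPARE (1+9=10). 10 + next roll (7) = 17. Cumulative: 108
Frame 10: OPEN. Sum of all frame-10 rolls (7+2) = 9. Cumulative: 117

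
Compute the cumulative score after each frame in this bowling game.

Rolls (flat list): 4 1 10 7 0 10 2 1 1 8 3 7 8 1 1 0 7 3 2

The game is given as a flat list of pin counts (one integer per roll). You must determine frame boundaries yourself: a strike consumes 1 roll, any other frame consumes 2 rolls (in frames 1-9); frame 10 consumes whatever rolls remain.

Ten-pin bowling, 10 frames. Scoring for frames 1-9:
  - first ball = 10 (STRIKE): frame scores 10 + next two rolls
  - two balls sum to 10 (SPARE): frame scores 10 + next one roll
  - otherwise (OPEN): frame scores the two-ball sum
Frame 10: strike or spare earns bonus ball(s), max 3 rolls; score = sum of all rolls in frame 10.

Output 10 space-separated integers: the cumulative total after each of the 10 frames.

Frame 1: OPEN (4+1=5). Cumulative: 5
Frame 2: STRIKE. 10 + next two rolls (7+0) = 17. Cumulative: 22
Frame 3: OPEN (7+0=7). Cumulative: 29
Frame 4: STRIKE. 10 + next two rolls (2+1) = 13. Cumulative: 42
Frame 5: OPEN (2+1=3). Cumulative: 45
Frame 6: OPEN (1+8=9). Cumulative: 54
Frame 7: SPARE (3+7=10). 10 + next roll (8) = 18. Cumulative: 72
Frame 8: OPEN (8+1=9). Cumulative: 81
Frame 9: OPEN (1+0=1). Cumulative: 82
Frame 10: SPARE. Sum of all frame-10 rolls (7+3+2) = 12. Cumulative: 94

Answer: 5 22 29 42 45 54 72 81 82 94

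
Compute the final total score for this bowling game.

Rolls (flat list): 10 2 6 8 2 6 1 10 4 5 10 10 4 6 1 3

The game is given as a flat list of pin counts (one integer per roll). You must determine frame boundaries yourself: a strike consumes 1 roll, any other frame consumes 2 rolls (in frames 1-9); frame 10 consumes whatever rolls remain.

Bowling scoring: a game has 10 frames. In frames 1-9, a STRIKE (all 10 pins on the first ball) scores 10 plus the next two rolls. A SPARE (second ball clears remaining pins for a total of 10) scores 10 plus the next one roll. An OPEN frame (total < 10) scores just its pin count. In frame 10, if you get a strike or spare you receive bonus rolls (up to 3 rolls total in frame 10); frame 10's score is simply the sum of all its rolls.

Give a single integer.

Frame 1: STRIKE. 10 + next two rolls (2+6) = 18. Cumulative: 18
Frame 2: OPEN (2+6=8). Cumulative: 26
Frame 3: SPARE (8+2=10). 10 + next roll (6) = 16. Cumulative: 42
Frame 4: OPEN (6+1=7). Cumulative: 49
Frame 5: STRIKE. 10 + next two rolls (4+5) = 19. Cumulative: 68
Frame 6: OPEN (4+5=9). Cumulative: 77
Frame 7: STRIKE. 10 + next two rolls (10+4) = 24. Cumulative: 101
Frame 8: STRIKE. 10 + next two rolls (4+6) = 20. Cumulative: 121
Frame 9: SPARE (4+6=10). 10 + next roll (1) = 11. Cumulative: 132
Frame 10: OPEN. Sum of all frame-10 rolls (1+3) = 4. Cumulative: 136

Answer: 136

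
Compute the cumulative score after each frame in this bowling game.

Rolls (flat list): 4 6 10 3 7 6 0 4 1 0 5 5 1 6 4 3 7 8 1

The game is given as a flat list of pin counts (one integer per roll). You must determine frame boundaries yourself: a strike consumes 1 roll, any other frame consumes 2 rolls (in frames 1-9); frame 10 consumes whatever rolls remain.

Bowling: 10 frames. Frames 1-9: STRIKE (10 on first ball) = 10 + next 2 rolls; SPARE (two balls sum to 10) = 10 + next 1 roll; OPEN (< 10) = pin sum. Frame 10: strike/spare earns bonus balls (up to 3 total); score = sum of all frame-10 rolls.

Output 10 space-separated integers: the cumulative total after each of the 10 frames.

Answer: 20 40 56 62 67 72 78 91 109 118

Derivation:
Frame 1: SPARE (4+6=10). 10 + next roll (10) = 20. Cumulative: 20
Frame 2: STRIKE. 10 + next two rolls (3+7) = 20. Cumulative: 40
Frame 3: SPARE (3+7=10). 10 + next roll (6) = 16. Cumulative: 56
Frame 4: OPEN (6+0=6). Cumulative: 62
Frame 5: OPEN (4+1=5). Cumulative: 67
Frame 6: OPEN (0+5=5). Cumulative: 72
Frame 7: OPEN (5+1=6). Cumulative: 78
Frame 8: SPARE (6+4=10). 10 + next roll (3) = 13. Cumulative: 91
Frame 9: SPARE (3+7=10). 10 + next roll (8) = 18. Cumulative: 109
Frame 10: OPEN. Sum of all frame-10 rolls (8+1) = 9. Cumulative: 118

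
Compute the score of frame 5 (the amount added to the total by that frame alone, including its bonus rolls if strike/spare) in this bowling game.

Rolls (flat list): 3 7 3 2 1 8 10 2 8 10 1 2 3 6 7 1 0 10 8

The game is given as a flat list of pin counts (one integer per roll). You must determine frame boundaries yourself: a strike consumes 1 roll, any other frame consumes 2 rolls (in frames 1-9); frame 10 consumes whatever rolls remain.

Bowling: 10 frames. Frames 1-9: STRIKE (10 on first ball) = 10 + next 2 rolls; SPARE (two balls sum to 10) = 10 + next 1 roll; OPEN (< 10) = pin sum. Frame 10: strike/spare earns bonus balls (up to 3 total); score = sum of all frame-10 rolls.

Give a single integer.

Answer: 20

Derivation:
Frame 1: SPARE (3+7=10). 10 + next roll (3) = 13. Cumulative: 13
Frame 2: OPEN (3+2=5). Cumulative: 18
Frame 3: OPEN (1+8=9). Cumulative: 27
Frame 4: STRIKE. 10 + next two rolls (2+8) = 20. Cumulative: 47
Frame 5: SPARE (2+8=10). 10 + next roll (10) = 20. Cumulative: 67
Frame 6: STRIKE. 10 + next two rolls (1+2) = 13. Cumulative: 80
Frame 7: OPEN (1+2=3). Cumulative: 83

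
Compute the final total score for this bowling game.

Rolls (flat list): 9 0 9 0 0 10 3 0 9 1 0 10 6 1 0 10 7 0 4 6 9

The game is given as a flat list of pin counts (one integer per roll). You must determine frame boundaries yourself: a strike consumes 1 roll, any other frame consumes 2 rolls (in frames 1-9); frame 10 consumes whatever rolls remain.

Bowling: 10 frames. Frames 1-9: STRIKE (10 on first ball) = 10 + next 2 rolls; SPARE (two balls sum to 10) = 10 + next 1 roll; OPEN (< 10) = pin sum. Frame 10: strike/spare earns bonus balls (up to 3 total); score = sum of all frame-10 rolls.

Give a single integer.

Frame 1: OPEN (9+0=9). Cumulative: 9
Frame 2: OPEN (9+0=9). Cumulative: 18
Frame 3: SPARE (0+10=10). 10 + next roll (3) = 13. Cumulative: 31
Frame 4: OPEN (3+0=3). Cumulative: 34
Frame 5: SPARE (9+1=10). 10 + next roll (0) = 10. Cumulative: 44
Frame 6: SPARE (0+10=10). 10 + next roll (6) = 16. Cumulative: 60
Frame 7: OPEN (6+1=7). Cumulative: 67
Frame 8: SPARE (0+10=10). 10 + next roll (7) = 17. Cumulative: 84
Frame 9: OPEN (7+0=7). Cumulative: 91
Frame 10: SPARE. Sum of all frame-10 rolls (4+6+9) = 19. Cumulative: 110

Answer: 110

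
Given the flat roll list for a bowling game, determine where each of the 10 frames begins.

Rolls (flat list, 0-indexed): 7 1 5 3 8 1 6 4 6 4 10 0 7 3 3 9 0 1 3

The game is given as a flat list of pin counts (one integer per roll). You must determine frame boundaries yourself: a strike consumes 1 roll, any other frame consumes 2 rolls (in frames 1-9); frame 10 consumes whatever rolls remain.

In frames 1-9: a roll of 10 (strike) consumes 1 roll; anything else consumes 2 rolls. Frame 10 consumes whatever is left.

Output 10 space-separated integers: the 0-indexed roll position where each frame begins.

Answer: 0 2 4 6 8 10 11 13 15 17

Derivation:
Frame 1 starts at roll index 0: rolls=7,1 (sum=8), consumes 2 rolls
Frame 2 starts at roll index 2: rolls=5,3 (sum=8), consumes 2 rolls
Frame 3 starts at roll index 4: rolls=8,1 (sum=9), consumes 2 rolls
Frame 4 starts at roll index 6: rolls=6,4 (sum=10), consumes 2 rolls
Frame 5 starts at roll index 8: rolls=6,4 (sum=10), consumes 2 rolls
Frame 6 starts at roll index 10: roll=10 (strike), consumes 1 roll
Frame 7 starts at roll index 11: rolls=0,7 (sum=7), consumes 2 rolls
Frame 8 starts at roll index 13: rolls=3,3 (sum=6), consumes 2 rolls
Frame 9 starts at roll index 15: rolls=9,0 (sum=9), consumes 2 rolls
Frame 10 starts at roll index 17: 2 remaining rolls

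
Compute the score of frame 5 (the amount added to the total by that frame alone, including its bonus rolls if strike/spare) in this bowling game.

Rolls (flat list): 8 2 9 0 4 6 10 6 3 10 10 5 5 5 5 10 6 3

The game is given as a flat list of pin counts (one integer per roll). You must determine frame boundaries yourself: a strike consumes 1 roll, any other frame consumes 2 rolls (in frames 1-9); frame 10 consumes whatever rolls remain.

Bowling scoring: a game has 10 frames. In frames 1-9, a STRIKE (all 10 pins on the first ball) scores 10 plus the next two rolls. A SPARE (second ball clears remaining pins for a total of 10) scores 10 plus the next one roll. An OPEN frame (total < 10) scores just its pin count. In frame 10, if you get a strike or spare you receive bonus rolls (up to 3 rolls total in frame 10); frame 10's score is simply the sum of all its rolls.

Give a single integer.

Frame 1: SPARE (8+2=10). 10 + next roll (9) = 19. Cumulative: 19
Frame 2: OPEN (9+0=9). Cumulative: 28
Frame 3: SPARE (4+6=10). 10 + next roll (10) = 20. Cumulative: 48
Frame 4: STRIKE. 10 + next two rolls (6+3) = 19. Cumulative: 67
Frame 5: OPEN (6+3=9). Cumulative: 76
Frame 6: STRIKE. 10 + next two rolls (10+5) = 25. Cumulative: 101
Frame 7: STRIKE. 10 + next two rolls (5+5) = 20. Cumulative: 121

Answer: 9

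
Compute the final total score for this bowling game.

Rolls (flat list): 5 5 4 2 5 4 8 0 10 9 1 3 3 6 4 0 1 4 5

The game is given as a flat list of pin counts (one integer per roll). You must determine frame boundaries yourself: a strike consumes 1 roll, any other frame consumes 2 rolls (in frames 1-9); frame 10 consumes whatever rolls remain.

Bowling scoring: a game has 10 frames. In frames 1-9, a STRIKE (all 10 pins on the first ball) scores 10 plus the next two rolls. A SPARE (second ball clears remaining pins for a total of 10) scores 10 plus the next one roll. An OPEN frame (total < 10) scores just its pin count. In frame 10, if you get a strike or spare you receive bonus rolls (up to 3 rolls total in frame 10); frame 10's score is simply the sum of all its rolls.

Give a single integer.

Answer: 96

Derivation:
Frame 1: SPARE (5+5=10). 10 + next roll (4) = 14. Cumulative: 14
Frame 2: OPEN (4+2=6). Cumulative: 20
Frame 3: OPEN (5+4=9). Cumulative: 29
Frame 4: OPEN (8+0=8). Cumulative: 37
Frame 5: STRIKE. 10 + next two rolls (9+1) = 20. Cumulative: 57
Frame 6: SPARE (9+1=10). 10 + next roll (3) = 13. Cumulative: 70
Frame 7: OPEN (3+3=6). Cumulative: 76
Frame 8: SPARE (6+4=10). 10 + next roll (0) = 10. Cumulative: 86
Frame 9: OPEN (0+1=1). Cumulative: 87
Frame 10: OPEN. Sum of all frame-10 rolls (4+5) = 9. Cumulative: 96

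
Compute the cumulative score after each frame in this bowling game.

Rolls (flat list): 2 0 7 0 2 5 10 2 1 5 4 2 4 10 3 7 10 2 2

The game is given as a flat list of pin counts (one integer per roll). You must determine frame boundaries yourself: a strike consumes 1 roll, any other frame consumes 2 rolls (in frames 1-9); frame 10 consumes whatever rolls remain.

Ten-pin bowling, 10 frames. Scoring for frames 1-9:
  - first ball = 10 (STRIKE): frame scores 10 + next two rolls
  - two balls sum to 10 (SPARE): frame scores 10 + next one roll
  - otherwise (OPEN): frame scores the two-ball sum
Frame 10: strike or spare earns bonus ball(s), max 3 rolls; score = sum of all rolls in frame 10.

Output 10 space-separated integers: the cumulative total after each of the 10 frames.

Frame 1: OPEN (2+0=2). Cumulative: 2
Frame 2: OPEN (7+0=7). Cumulative: 9
Frame 3: OPEN (2+5=7). Cumulative: 16
Frame 4: STRIKE. 10 + next two rolls (2+1) = 13. Cumulative: 29
Frame 5: OPEN (2+1=3). Cumulative: 32
Frame 6: OPEN (5+4=9). Cumulative: 41
Frame 7: OPEN (2+4=6). Cumulative: 47
Frame 8: STRIKE. 10 + next two rolls (3+7) = 20. Cumulative: 67
Frame 9: SPARE (3+7=10). 10 + next roll (10) = 20. Cumulative: 87
Frame 10: STRIKE. Sum of all frame-10 rolls (10+2+2) = 14. Cumulative: 101

Answer: 2 9 16 29 32 41 47 67 87 101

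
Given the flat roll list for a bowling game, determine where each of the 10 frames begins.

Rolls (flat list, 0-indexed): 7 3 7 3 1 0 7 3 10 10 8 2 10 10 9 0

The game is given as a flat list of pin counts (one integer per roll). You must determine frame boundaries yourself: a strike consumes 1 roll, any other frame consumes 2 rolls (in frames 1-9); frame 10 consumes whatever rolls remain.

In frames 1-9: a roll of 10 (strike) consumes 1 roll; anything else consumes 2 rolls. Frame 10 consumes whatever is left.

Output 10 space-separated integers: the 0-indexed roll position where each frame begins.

Frame 1 starts at roll index 0: rolls=7,3 (sum=10), consumes 2 rolls
Frame 2 starts at roll index 2: rolls=7,3 (sum=10), consumes 2 rolls
Frame 3 starts at roll index 4: rolls=1,0 (sum=1), consumes 2 rolls
Frame 4 starts at roll index 6: rolls=7,3 (sum=10), consumes 2 rolls
Frame 5 starts at roll index 8: roll=10 (strike), consumes 1 roll
Frame 6 starts at roll index 9: roll=10 (strike), consumes 1 roll
Frame 7 starts at roll index 10: rolls=8,2 (sum=10), consumes 2 rolls
Frame 8 starts at roll index 12: roll=10 (strike), consumes 1 roll
Frame 9 starts at roll index 13: roll=10 (strike), consumes 1 roll
Frame 10 starts at roll index 14: 2 remaining rolls

Answer: 0 2 4 6 8 9 10 12 13 14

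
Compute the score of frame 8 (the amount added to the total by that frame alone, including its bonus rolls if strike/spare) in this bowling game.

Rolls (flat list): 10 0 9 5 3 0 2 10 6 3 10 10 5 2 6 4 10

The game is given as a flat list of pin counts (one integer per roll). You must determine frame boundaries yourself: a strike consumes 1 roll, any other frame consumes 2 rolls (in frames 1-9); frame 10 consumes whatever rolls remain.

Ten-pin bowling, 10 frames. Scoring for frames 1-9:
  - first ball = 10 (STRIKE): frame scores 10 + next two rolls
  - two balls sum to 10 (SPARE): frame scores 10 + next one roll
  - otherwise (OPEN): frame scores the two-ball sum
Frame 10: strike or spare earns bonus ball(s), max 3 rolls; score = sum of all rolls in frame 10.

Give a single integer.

Frame 1: STRIKE. 10 + next two rolls (0+9) = 19. Cumulative: 19
Frame 2: OPEN (0+9=9). Cumulative: 28
Frame 3: OPEN (5+3=8). Cumulative: 36
Frame 4: OPEN (0+2=2). Cumulative: 38
Frame 5: STRIKE. 10 + next two rolls (6+3) = 19. Cumulative: 57
Frame 6: OPEN (6+3=9). Cumulative: 66
Frame 7: STRIKE. 10 + next two rolls (10+5) = 25. Cumulative: 91
Frame 8: STRIKE. 10 + next two rolls (5+2) = 17. Cumulative: 108
Frame 9: OPEN (5+2=7). Cumulative: 115
Frame 10: SPARE. Sum of all frame-10 rolls (6+4+10) = 20. Cumulative: 135

Answer: 17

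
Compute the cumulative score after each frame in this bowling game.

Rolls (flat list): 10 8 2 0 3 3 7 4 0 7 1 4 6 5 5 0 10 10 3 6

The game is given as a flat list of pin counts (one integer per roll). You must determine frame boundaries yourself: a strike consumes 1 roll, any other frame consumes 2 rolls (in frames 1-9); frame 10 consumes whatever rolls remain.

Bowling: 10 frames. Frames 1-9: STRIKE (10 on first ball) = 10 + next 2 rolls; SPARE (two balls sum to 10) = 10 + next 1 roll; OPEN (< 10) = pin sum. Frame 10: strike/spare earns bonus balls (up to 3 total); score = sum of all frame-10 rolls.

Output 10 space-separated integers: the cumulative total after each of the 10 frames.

Frame 1: STRIKE. 10 + next two rolls (8+2) = 20. Cumulative: 20
Frame 2: SPARE (8+2=10). 10 + next roll (0) = 10. Cumulative: 30
Frame 3: OPEN (0+3=3). Cumulative: 33
Frame 4: SPARE (3+7=10). 10 + next roll (4) = 14. Cumulative: 47
Frame 5: OPEN (4+0=4). Cumulative: 51
Frame 6: OPEN (7+1=8). Cumulative: 59
Frame 7: SPARE (4+6=10). 10 + next roll (5) = 15. Cumulative: 74
Frame 8: SPARE (5+5=10). 10 + next roll (0) = 10. Cumulative: 84
Frame 9: SPARE (0+10=10). 10 + next roll (10) = 20. Cumulative: 104
Frame 10: STRIKE. Sum of all frame-10 rolls (10+3+6) = 19. Cumulative: 123

Answer: 20 30 33 47 51 59 74 84 104 123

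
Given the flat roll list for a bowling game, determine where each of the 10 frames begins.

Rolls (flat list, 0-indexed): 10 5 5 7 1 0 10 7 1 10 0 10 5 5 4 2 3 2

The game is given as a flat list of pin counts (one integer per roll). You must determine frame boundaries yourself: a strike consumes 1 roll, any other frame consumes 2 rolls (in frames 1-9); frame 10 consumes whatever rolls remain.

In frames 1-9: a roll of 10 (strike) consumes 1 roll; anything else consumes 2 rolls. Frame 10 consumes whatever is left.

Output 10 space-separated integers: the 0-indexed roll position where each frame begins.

Frame 1 starts at roll index 0: roll=10 (strike), consumes 1 roll
Frame 2 starts at roll index 1: rolls=5,5 (sum=10), consumes 2 rolls
Frame 3 starts at roll index 3: rolls=7,1 (sum=8), consumes 2 rolls
Frame 4 starts at roll index 5: rolls=0,10 (sum=10), consumes 2 rolls
Frame 5 starts at roll index 7: rolls=7,1 (sum=8), consumes 2 rolls
Frame 6 starts at roll index 9: roll=10 (strike), consumes 1 roll
Frame 7 starts at roll index 10: rolls=0,10 (sum=10), consumes 2 rolls
Frame 8 starts at roll index 12: rolls=5,5 (sum=10), consumes 2 rolls
Frame 9 starts at roll index 14: rolls=4,2 (sum=6), consumes 2 rolls
Frame 10 starts at roll index 16: 2 remaining rolls

Answer: 0 1 3 5 7 9 10 12 14 16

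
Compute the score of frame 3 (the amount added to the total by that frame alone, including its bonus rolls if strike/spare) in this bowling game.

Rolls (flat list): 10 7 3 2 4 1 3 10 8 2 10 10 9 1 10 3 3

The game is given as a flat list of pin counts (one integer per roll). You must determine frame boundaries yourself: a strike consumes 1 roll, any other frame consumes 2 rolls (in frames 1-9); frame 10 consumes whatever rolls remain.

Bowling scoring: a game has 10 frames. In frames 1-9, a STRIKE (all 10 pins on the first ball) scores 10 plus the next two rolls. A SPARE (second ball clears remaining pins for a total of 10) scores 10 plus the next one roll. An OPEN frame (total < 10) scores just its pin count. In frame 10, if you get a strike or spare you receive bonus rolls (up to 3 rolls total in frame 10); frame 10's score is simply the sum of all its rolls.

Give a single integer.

Frame 1: STRIKE. 10 + next two rolls (7+3) = 20. Cumulative: 20
Frame 2: SPARE (7+3=10). 10 + next roll (2) = 12. Cumulative: 32
Frame 3: OPEN (2+4=6). Cumulative: 38
Frame 4: OPEN (1+3=4). Cumulative: 42
Frame 5: STRIKE. 10 + next two rolls (8+2) = 20. Cumulative: 62

Answer: 6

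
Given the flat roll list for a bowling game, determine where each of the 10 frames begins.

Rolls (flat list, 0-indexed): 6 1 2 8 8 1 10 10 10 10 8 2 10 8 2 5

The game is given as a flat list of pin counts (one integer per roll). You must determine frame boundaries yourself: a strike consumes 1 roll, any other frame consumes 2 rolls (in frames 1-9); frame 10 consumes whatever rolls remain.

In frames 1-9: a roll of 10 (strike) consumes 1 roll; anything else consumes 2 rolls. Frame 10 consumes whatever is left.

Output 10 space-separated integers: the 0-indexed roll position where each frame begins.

Frame 1 starts at roll index 0: rolls=6,1 (sum=7), consumes 2 rolls
Frame 2 starts at roll index 2: rolls=2,8 (sum=10), consumes 2 rolls
Frame 3 starts at roll index 4: rolls=8,1 (sum=9), consumes 2 rolls
Frame 4 starts at roll index 6: roll=10 (strike), consumes 1 roll
Frame 5 starts at roll index 7: roll=10 (strike), consumes 1 roll
Frame 6 starts at roll index 8: roll=10 (strike), consumes 1 roll
Frame 7 starts at roll index 9: roll=10 (strike), consumes 1 roll
Frame 8 starts at roll index 10: rolls=8,2 (sum=10), consumes 2 rolls
Frame 9 starts at roll index 12: roll=10 (strike), consumes 1 roll
Frame 10 starts at roll index 13: 3 remaining rolls

Answer: 0 2 4 6 7 8 9 10 12 13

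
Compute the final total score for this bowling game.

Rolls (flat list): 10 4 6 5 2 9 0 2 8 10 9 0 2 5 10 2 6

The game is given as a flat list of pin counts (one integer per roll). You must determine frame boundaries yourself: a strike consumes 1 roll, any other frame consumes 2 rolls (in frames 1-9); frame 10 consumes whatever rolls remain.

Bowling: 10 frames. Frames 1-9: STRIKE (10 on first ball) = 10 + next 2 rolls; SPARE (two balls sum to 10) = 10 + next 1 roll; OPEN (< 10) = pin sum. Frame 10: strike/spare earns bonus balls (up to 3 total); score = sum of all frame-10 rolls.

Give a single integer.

Frame 1: STRIKE. 10 + next two rolls (4+6) = 20. Cumulative: 20
Frame 2: SPARE (4+6=10). 10 + next roll (5) = 15. Cumulative: 35
Frame 3: OPEN (5+2=7). Cumulative: 42
Frame 4: OPEN (9+0=9). Cumulative: 51
Frame 5: SPARE (2+8=10). 10 + next roll (10) = 20. Cumulative: 71
Frame 6: STRIKE. 10 + next two rolls (9+0) = 19. Cumulative: 90
Frame 7: OPEN (9+0=9). Cumulative: 99
Frame 8: OPEN (2+5=7). Cumulative: 106
Frame 9: STRIKE. 10 + next two rolls (2+6) = 18. Cumulative: 124
Frame 10: OPEN. Sum of all frame-10 rolls (2+6) = 8. Cumulative: 132

Answer: 132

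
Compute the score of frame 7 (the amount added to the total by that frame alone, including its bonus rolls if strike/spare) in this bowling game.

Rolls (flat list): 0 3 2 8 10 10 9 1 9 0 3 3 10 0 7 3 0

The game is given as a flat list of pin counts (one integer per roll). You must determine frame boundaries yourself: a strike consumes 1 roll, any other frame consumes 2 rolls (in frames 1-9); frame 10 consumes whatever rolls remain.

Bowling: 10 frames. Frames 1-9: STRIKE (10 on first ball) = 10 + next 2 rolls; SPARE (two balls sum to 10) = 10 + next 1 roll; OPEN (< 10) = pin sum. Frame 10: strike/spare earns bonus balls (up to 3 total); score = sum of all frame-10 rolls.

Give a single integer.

Answer: 6

Derivation:
Frame 1: OPEN (0+3=3). Cumulative: 3
Frame 2: SPARE (2+8=10). 10 + next roll (10) = 20. Cumulative: 23
Frame 3: STRIKE. 10 + next two rolls (10+9) = 29. Cumulative: 52
Frame 4: STRIKE. 10 + next two rolls (9+1) = 20. Cumulative: 72
Frame 5: SPARE (9+1=10). 10 + next roll (9) = 19. Cumulative: 91
Frame 6: OPEN (9+0=9). Cumulative: 100
Frame 7: OPEN (3+3=6). Cumulative: 106
Frame 8: STRIKE. 10 + next two rolls (0+7) = 17. Cumulative: 123
Frame 9: OPEN (0+7=7). Cumulative: 130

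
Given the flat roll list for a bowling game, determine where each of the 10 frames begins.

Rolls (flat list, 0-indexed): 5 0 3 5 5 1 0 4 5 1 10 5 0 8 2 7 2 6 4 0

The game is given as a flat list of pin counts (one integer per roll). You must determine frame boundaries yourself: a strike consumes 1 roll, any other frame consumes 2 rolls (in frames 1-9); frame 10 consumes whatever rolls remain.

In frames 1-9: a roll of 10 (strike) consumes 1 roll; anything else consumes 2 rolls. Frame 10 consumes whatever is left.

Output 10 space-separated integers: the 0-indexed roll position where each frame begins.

Frame 1 starts at roll index 0: rolls=5,0 (sum=5), consumes 2 rolls
Frame 2 starts at roll index 2: rolls=3,5 (sum=8), consumes 2 rolls
Frame 3 starts at roll index 4: rolls=5,1 (sum=6), consumes 2 rolls
Frame 4 starts at roll index 6: rolls=0,4 (sum=4), consumes 2 rolls
Frame 5 starts at roll index 8: rolls=5,1 (sum=6), consumes 2 rolls
Frame 6 starts at roll index 10: roll=10 (strike), consumes 1 roll
Frame 7 starts at roll index 11: rolls=5,0 (sum=5), consumes 2 rolls
Frame 8 starts at roll index 13: rolls=8,2 (sum=10), consumes 2 rolls
Frame 9 starts at roll index 15: rolls=7,2 (sum=9), consumes 2 rolls
Frame 10 starts at roll index 17: 3 remaining rolls

Answer: 0 2 4 6 8 10 11 13 15 17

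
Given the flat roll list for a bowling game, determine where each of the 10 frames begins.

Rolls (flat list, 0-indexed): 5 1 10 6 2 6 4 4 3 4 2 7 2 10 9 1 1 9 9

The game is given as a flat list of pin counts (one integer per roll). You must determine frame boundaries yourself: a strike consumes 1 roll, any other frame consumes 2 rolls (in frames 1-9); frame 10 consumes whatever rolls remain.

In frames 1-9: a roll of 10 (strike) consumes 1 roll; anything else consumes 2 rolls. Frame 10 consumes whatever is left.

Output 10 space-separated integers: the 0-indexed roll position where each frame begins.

Frame 1 starts at roll index 0: rolls=5,1 (sum=6), consumes 2 rolls
Frame 2 starts at roll index 2: roll=10 (strike), consumes 1 roll
Frame 3 starts at roll index 3: rolls=6,2 (sum=8), consumes 2 rolls
Frame 4 starts at roll index 5: rolls=6,4 (sum=10), consumes 2 rolls
Frame 5 starts at roll index 7: rolls=4,3 (sum=7), consumes 2 rolls
Frame 6 starts at roll index 9: rolls=4,2 (sum=6), consumes 2 rolls
Frame 7 starts at roll index 11: rolls=7,2 (sum=9), consumes 2 rolls
Frame 8 starts at roll index 13: roll=10 (strike), consumes 1 roll
Frame 9 starts at roll index 14: rolls=9,1 (sum=10), consumes 2 rolls
Frame 10 starts at roll index 16: 3 remaining rolls

Answer: 0 2 3 5 7 9 11 13 14 16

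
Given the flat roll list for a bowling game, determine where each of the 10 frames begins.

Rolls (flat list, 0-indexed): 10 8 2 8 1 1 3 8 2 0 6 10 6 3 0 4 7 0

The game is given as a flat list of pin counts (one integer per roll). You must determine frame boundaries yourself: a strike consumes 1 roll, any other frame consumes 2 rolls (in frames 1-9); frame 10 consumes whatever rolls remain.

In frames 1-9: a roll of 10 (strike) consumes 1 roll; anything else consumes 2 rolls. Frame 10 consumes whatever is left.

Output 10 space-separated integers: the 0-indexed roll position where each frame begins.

Frame 1 starts at roll index 0: roll=10 (strike), consumes 1 roll
Frame 2 starts at roll index 1: rolls=8,2 (sum=10), consumes 2 rolls
Frame 3 starts at roll index 3: rolls=8,1 (sum=9), consumes 2 rolls
Frame 4 starts at roll index 5: rolls=1,3 (sum=4), consumes 2 rolls
Frame 5 starts at roll index 7: rolls=8,2 (sum=10), consumes 2 rolls
Frame 6 starts at roll index 9: rolls=0,6 (sum=6), consumes 2 rolls
Frame 7 starts at roll index 11: roll=10 (strike), consumes 1 roll
Frame 8 starts at roll index 12: rolls=6,3 (sum=9), consumes 2 rolls
Frame 9 starts at roll index 14: rolls=0,4 (sum=4), consumes 2 rolls
Frame 10 starts at roll index 16: 2 remaining rolls

Answer: 0 1 3 5 7 9 11 12 14 16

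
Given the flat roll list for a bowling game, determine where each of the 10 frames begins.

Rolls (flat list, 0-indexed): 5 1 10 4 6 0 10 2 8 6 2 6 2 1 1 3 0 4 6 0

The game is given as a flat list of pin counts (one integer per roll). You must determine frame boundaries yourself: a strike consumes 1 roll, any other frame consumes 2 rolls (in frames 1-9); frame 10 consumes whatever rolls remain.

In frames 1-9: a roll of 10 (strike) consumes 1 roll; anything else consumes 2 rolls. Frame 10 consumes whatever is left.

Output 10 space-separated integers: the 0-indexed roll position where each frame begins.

Answer: 0 2 3 5 7 9 11 13 15 17

Derivation:
Frame 1 starts at roll index 0: rolls=5,1 (sum=6), consumes 2 rolls
Frame 2 starts at roll index 2: roll=10 (strike), consumes 1 roll
Frame 3 starts at roll index 3: rolls=4,6 (sum=10), consumes 2 rolls
Frame 4 starts at roll index 5: rolls=0,10 (sum=10), consumes 2 rolls
Frame 5 starts at roll index 7: rolls=2,8 (sum=10), consumes 2 rolls
Frame 6 starts at roll index 9: rolls=6,2 (sum=8), consumes 2 rolls
Frame 7 starts at roll index 11: rolls=6,2 (sum=8), consumes 2 rolls
Frame 8 starts at roll index 13: rolls=1,1 (sum=2), consumes 2 rolls
Frame 9 starts at roll index 15: rolls=3,0 (sum=3), consumes 2 rolls
Frame 10 starts at roll index 17: 3 remaining rolls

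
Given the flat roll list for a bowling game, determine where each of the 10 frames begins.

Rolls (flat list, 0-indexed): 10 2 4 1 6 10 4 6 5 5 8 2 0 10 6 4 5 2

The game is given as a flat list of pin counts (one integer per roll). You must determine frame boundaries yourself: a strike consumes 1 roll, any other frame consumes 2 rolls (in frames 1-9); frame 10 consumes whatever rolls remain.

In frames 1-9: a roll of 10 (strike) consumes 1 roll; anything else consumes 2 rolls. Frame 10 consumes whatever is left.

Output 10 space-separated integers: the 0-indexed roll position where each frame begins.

Answer: 0 1 3 5 6 8 10 12 14 16

Derivation:
Frame 1 starts at roll index 0: roll=10 (strike), consumes 1 roll
Frame 2 starts at roll index 1: rolls=2,4 (sum=6), consumes 2 rolls
Frame 3 starts at roll index 3: rolls=1,6 (sum=7), consumes 2 rolls
Frame 4 starts at roll index 5: roll=10 (strike), consumes 1 roll
Frame 5 starts at roll index 6: rolls=4,6 (sum=10), consumes 2 rolls
Frame 6 starts at roll index 8: rolls=5,5 (sum=10), consumes 2 rolls
Frame 7 starts at roll index 10: rolls=8,2 (sum=10), consumes 2 rolls
Frame 8 starts at roll index 12: rolls=0,10 (sum=10), consumes 2 rolls
Frame 9 starts at roll index 14: rolls=6,4 (sum=10), consumes 2 rolls
Frame 10 starts at roll index 16: 2 remaining rolls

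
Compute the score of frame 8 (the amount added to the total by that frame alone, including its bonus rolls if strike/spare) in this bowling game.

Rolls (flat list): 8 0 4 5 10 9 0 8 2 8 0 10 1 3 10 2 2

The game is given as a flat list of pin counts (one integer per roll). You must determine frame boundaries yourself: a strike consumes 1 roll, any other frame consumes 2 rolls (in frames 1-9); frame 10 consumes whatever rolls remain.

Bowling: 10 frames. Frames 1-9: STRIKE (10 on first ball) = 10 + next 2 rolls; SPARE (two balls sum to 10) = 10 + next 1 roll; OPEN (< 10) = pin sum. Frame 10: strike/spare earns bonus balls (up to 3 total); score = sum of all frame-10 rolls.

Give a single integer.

Answer: 4

Derivation:
Frame 1: OPEN (8+0=8). Cumulative: 8
Frame 2: OPEN (4+5=9). Cumulative: 17
Frame 3: STRIKE. 10 + next two rolls (9+0) = 19. Cumulative: 36
Frame 4: OPEN (9+0=9). Cumulative: 45
Frame 5: SPARE (8+2=10). 10 + next roll (8) = 18. Cumulative: 63
Frame 6: OPEN (8+0=8). Cumulative: 71
Frame 7: STRIKE. 10 + next two rolls (1+3) = 14. Cumulative: 85
Frame 8: OPEN (1+3=4). Cumulative: 89
Frame 9: STRIKE. 10 + next two rolls (2+2) = 14. Cumulative: 103
Frame 10: OPEN. Sum of all frame-10 rolls (2+2) = 4. Cumulative: 107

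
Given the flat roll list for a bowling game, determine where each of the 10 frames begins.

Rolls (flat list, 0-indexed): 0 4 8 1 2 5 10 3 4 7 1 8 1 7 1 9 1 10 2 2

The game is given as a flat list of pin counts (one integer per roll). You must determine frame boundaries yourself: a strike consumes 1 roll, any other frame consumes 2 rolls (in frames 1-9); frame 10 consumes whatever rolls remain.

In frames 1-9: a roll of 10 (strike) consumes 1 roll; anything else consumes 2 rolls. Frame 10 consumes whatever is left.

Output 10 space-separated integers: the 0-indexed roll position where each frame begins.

Answer: 0 2 4 6 7 9 11 13 15 17

Derivation:
Frame 1 starts at roll index 0: rolls=0,4 (sum=4), consumes 2 rolls
Frame 2 starts at roll index 2: rolls=8,1 (sum=9), consumes 2 rolls
Frame 3 starts at roll index 4: rolls=2,5 (sum=7), consumes 2 rolls
Frame 4 starts at roll index 6: roll=10 (strike), consumes 1 roll
Frame 5 starts at roll index 7: rolls=3,4 (sum=7), consumes 2 rolls
Frame 6 starts at roll index 9: rolls=7,1 (sum=8), consumes 2 rolls
Frame 7 starts at roll index 11: rolls=8,1 (sum=9), consumes 2 rolls
Frame 8 starts at roll index 13: rolls=7,1 (sum=8), consumes 2 rolls
Frame 9 starts at roll index 15: rolls=9,1 (sum=10), consumes 2 rolls
Frame 10 starts at roll index 17: 3 remaining rolls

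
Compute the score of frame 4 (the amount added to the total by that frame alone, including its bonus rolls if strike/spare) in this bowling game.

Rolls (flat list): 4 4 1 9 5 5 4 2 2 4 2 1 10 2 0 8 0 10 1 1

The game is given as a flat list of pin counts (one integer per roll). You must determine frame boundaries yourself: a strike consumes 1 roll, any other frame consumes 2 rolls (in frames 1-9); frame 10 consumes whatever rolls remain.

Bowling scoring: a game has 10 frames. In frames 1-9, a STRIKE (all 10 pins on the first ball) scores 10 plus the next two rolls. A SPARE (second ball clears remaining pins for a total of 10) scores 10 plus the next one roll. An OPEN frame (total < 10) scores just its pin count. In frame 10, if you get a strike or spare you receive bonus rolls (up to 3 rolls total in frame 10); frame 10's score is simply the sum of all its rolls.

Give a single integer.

Answer: 6

Derivation:
Frame 1: OPEN (4+4=8). Cumulative: 8
Frame 2: SPARE (1+9=10). 10 + next roll (5) = 15. Cumulative: 23
Frame 3: SPARE (5+5=10). 10 + next roll (4) = 14. Cumulative: 37
Frame 4: OPEN (4+2=6). Cumulative: 43
Frame 5: OPEN (2+4=6). Cumulative: 49
Frame 6: OPEN (2+1=3). Cumulative: 52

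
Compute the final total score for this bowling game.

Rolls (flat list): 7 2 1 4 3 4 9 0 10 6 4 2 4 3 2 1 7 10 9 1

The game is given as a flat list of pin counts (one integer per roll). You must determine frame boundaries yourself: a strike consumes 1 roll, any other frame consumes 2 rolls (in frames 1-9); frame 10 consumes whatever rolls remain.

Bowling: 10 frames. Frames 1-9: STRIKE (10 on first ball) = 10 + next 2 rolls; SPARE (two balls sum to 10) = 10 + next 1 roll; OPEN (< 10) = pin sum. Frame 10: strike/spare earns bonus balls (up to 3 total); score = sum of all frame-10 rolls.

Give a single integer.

Answer: 101

Derivation:
Frame 1: OPEN (7+2=9). Cumulative: 9
Frame 2: OPEN (1+4=5). Cumulative: 14
Frame 3: OPEN (3+4=7). Cumulative: 21
Frame 4: OPEN (9+0=9). Cumulative: 30
Frame 5: STRIKE. 10 + next two rolls (6+4) = 20. Cumulative: 50
Frame 6: SPARE (6+4=10). 10 + next roll (2) = 12. Cumulative: 62
Frame 7: OPEN (2+4=6). Cumulative: 68
Frame 8: OPEN (3+2=5). Cumulative: 73
Frame 9: OPEN (1+7=8). Cumulative: 81
Frame 10: STRIKE. Sum of all frame-10 rolls (10+9+1) = 20. Cumulative: 101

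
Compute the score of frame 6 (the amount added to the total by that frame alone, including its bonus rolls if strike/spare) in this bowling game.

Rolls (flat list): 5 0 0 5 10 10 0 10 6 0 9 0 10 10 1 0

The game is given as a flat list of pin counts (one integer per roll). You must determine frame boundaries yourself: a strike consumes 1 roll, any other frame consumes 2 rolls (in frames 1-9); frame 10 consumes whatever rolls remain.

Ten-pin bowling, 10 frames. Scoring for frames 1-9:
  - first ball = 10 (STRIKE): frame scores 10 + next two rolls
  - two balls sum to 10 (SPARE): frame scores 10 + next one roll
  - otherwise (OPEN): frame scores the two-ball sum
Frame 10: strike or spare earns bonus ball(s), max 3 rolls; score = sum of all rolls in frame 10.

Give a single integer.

Frame 1: OPEN (5+0=5). Cumulative: 5
Frame 2: OPEN (0+5=5). Cumulative: 10
Frame 3: STRIKE. 10 + next two rolls (10+0) = 20. Cumulative: 30
Frame 4: STRIKE. 10 + next two rolls (0+10) = 20. Cumulative: 50
Frame 5: SPARE (0+10=10). 10 + next roll (6) = 16. Cumulative: 66
Frame 6: OPEN (6+0=6). Cumulative: 72
Frame 7: OPEN (9+0=9). Cumulative: 81
Frame 8: STRIKE. 10 + next two rolls (10+1) = 21. Cumulative: 102

Answer: 6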